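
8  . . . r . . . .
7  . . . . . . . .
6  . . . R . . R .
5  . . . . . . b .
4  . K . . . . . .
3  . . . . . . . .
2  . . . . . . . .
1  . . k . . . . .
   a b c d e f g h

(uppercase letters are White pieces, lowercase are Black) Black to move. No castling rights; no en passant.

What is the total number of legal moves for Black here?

19

Black to move; king on c1.
In check: no.
Legal moves: Rh8, Rg8, Rf8, Re8, Rc8, Rb8+, Ra8, Rd7, Rxd6, Be7, Bh6, Bf6, Bh4, Bf4, Be3, Bd2+, Kc2, Kb2, Kb1.
Count: 19.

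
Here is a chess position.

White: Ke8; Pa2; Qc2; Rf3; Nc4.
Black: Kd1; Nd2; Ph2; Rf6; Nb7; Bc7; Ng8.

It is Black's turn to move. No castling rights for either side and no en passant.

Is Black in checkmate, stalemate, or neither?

neither

Black to move; black king on d1.
In check: yes, from the white queen on c2.
King squares — c1: attacked by Qc2; e1: available; c2: available; d2: own knight; e2: available.
Legal moves for Black: Ke2, Kxc2, Ke1.
Black is in check but has 3 legal moves → neither.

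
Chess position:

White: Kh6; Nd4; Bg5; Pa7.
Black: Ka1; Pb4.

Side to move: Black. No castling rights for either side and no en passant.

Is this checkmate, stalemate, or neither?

neither

Black to move; black king on a1.
In check: no.
Legal moves for Black: Kb2, Ka2, Kb1, b3.
Black has 4 legal moves and is not in check → neither.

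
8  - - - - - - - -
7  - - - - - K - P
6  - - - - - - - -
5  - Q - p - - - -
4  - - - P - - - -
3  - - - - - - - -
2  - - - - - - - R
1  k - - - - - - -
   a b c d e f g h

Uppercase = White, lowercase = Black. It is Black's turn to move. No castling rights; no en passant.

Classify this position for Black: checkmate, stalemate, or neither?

Black to move; black king on a1.
In check: no.
King squares — b1: attacked by Qb5; a2: attacked by Rh2; b2: attacked by Rh2.
Legal moves for Black: none.
Not in check and no legal moves → stalemate.

stalemate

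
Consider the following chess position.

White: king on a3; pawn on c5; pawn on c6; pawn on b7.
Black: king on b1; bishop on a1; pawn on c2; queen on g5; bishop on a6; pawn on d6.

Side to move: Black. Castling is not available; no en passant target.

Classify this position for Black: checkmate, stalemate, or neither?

Black to move; black king on b1.
In check: no.
Legal moves for Black include: Bxb7, Bb5, Bc4, Bd3, Be2, Bf1, Qg8, Qd8, Qg7, Qe7, Qh6, Qg6, Qf6, Qh5, Qf5, Qe5, Qd5, Qxc5+, ... (list truncated; more exist).
Black has legal moves and is not in check → neither.

neither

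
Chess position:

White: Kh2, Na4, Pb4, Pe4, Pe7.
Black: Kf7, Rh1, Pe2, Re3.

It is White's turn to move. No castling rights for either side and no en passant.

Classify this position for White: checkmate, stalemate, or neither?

neither

White to move; white king on h2.
In check: yes, from the black rook on h1.
King squares — g1: attacked by Rh1; h1: available; g2: available; g3: attacked by Re3; h3: attacked by Rh1.
Legal moves for White: Kg2, Kxh1.
White is in check but has 2 legal moves → neither.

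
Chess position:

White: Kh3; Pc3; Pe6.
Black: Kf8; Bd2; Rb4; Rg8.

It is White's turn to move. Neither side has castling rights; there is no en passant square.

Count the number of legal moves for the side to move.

4

White to move; king on h3.
In check: no.
Legal moves: Kh2, cxb4, e7+, c4.
Count: 4.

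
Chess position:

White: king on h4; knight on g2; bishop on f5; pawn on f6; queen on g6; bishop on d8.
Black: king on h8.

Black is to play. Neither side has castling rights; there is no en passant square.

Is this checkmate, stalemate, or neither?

stalemate

Black to move; black king on h8.
In check: no.
King squares — g7: attacked by Pf6; h7: attacked by Qg6; g8: attacked by Qg6.
Legal moves for Black: none.
Not in check and no legal moves → stalemate.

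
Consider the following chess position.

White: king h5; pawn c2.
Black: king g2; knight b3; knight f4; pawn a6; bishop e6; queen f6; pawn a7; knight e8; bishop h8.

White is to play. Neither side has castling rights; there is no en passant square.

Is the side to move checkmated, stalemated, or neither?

checkmate

White to move; white king on h5.
In check: yes, from the black knight on f4.
King squares — g4: attacked by Be6; h4: attacked by Qf6; g5: attacked by Qf6; g6: attacked by Nf4; h6: attacked by Qf6.
Legal moves for White: none.
In check with no legal moves → checkmate.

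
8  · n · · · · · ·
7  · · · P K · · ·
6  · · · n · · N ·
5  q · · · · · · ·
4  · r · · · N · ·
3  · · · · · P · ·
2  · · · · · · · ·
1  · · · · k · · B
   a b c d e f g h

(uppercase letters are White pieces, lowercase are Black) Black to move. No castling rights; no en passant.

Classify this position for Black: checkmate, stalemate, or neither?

neither

Black to move; black king on e1.
In check: no.
Legal moves for Black include: Nxd7, Nc6+, Na6, Ne8, Nc8+, Nf7, Nb7, Nf5+, Nb5, Ne4, Nc4, Qd8+, Qa8, Qc7, Qa7, Qb6, Qa6, Qh5, ... (list truncated; more exist).
Black has legal moves and is not in check → neither.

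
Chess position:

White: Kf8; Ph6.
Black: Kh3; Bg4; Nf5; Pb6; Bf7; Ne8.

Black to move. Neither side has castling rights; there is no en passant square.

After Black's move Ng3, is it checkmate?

no

After Ng3: white king on f8; in check: no.
White is not in check, so this cannot be checkmate.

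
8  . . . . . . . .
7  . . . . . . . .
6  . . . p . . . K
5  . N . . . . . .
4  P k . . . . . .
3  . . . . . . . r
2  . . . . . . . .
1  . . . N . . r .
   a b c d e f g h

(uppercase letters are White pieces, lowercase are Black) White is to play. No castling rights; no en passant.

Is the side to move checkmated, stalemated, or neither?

White to move; white king on h6.
In check: yes, from the black rook on h3.
King squares — g5: attacked by Rg1; h5: attacked by Rh3; g6: attacked by Rg1; g7: attacked by Rg1; h7: attacked by Rh3.
Legal moves for White: none.
In check with no legal moves → checkmate.

checkmate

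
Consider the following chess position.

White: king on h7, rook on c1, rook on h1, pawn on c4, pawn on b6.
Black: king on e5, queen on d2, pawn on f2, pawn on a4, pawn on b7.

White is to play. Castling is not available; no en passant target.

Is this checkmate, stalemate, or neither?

neither

White to move; white king on h7.
In check: no.
Legal moves for White include: Kh8, Kg8, Kg7, Kg6, Rh6, Rh5+, Rh4, Rh3, Rh2, Rhg1, Rhf1, Rhe1+, Rhd1, Rc3, Rc2, Rcg1, Rcf1, Rce1+, ... (list truncated; more exist).
White has legal moves and is not in check → neither.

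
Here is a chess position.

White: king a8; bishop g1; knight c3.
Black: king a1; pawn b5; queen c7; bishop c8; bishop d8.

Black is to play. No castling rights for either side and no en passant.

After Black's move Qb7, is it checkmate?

yes

After Qb7: white king on a8; in check: yes, from the black queen on b7.
King squares — a7: attacked by Qb7; b7: attacked by Bc8; b8: attacked by Qb7.
White has no legal moves → checkmate.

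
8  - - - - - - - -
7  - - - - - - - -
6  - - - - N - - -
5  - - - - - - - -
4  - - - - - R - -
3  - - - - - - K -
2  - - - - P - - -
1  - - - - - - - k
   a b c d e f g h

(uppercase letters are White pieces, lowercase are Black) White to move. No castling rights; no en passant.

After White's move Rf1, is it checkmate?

yes

After Rf1: black king on h1; in check: yes, from the white rook on f1.
King squares — g1: attacked by Rf1; g2: attacked by Kg3; h2: attacked by Kg3.
Black has no legal moves → checkmate.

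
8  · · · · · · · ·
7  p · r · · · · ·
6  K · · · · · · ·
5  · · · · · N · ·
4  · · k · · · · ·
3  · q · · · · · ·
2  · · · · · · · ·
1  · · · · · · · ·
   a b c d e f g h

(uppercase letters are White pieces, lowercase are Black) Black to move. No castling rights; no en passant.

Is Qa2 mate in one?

After Qa2: white king on a6; in check: yes, from the black queen on a2.
King squares — a5: attacked by Qa2; b5: attacked by Kc4; b6: attacked by Pa7; a7: attacked by Qa2; b7: attacked by Rc7.
White has no legal moves → checkmate.

yes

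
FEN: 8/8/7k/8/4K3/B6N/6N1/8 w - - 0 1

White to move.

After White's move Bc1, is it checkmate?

no

After Bc1: black king on h6; in check: yes, from the white bishop on c1.
Black has 4 legal replies: Kh7, Kg7, Kg6, Kh5.
In check but a legal move exists → not checkmate.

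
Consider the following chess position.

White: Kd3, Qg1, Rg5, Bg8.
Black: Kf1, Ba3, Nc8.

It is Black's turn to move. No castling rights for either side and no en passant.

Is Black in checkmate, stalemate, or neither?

Black to move; black king on f1.
In check: yes, from the white queen on g1.
King squares — e1: attacked by Qg1; g1: attacked by Rg5; e2: attacked by Kd3; f2: attacked by Qg1; g2: attacked by Qg1.
Legal moves for Black: none.
In check with no legal moves → checkmate.

checkmate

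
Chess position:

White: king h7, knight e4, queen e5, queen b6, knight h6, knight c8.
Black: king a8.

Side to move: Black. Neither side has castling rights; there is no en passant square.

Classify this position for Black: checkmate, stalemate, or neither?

Black to move; black king on a8.
In check: no.
King squares — a7: attacked by Qb6; b7: attacked by Qb6; b8: attacked by Qe5.
Legal moves for Black: none.
Not in check and no legal moves → stalemate.

stalemate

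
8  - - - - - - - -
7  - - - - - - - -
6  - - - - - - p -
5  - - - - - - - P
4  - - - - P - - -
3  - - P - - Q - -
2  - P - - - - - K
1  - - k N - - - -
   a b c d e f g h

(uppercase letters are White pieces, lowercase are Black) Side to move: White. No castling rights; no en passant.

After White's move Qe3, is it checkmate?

After Qe3: black king on c1; in check: yes, from the white queen on e3.
Black has 3 legal replies: Kc2, Kxd1, Kb1.
In check but a legal move exists → not checkmate.

no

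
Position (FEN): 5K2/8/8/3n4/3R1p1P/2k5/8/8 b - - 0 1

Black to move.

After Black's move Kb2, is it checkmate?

After Kb2: white king on f8; in check: no.
White is not in check, so this cannot be checkmate.

no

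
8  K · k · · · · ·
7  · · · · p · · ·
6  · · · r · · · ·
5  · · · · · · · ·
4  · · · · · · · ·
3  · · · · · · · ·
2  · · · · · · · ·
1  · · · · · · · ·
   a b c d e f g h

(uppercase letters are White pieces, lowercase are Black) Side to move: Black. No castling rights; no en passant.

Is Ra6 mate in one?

After Ra6: white king on a8; in check: yes, from the black rook on a6.
King squares — a7: attacked by Ra6; b7: attacked by Kc8; b8: attacked by Kc8.
White has no legal moves → checkmate.

yes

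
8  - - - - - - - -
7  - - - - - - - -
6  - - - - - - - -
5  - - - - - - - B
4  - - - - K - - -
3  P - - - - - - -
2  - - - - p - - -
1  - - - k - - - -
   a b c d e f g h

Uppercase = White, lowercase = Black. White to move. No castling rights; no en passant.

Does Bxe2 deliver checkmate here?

no

After Bxe2: black king on d1; in check: yes, from the white bishop on e2.
Black has 5 legal replies: Kxe2, Kd2, Kc2, Ke1, Kc1.
In check but a legal move exists → not checkmate.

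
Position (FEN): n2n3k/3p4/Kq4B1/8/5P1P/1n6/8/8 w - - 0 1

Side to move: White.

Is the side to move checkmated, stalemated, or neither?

checkmate

White to move; white king on a6.
In check: yes, from the black queen on b6.
King squares — a5: attacked by Nb3; b5: attacked by Qb6; b6: attacked by Na8; a7: attacked by Qb6; b7: attacked by Qb6.
Legal moves for White: none.
In check with no legal moves → checkmate.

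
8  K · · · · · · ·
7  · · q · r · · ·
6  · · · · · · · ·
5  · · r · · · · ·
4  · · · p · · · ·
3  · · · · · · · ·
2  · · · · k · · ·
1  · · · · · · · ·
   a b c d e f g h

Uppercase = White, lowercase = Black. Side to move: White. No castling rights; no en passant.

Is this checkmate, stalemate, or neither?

White to move; white king on a8.
In check: no.
King squares — a7: attacked by Qc7; b7: attacked by Qc7; b8: attacked by Qc7.
Legal moves for White: none.
Not in check and no legal moves → stalemate.

stalemate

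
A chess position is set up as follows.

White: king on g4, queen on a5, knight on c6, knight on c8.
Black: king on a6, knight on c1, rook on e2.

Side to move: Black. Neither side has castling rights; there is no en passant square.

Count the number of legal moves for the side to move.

Black to move; king on a6.
In check: yes, from the white queen on a5.
Legal moves: Kb7.
Count: 1.

1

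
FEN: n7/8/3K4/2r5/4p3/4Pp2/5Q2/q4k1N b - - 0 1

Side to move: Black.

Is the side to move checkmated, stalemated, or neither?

Black to move; black king on f1.
In check: yes, from the white queen on f2.
King squares — e1: attacked by Qf2; g1: attacked by Qf2; e2: attacked by Qf2; f2: attacked by Nh1; g2: attacked by Qf2.
Legal moves for Black: none.
In check with no legal moves → checkmate.

checkmate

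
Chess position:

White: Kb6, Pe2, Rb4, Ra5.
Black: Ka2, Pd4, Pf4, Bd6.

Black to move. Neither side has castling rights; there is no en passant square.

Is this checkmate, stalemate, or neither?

Black to move; black king on a2.
In check: yes, from the white rook on a5.
King squares — a1: attacked by Ra5; b1: attacked by Rb4; b2: attacked by Rb4; a3: attacked by Ra5; b3: attacked by Rb4.
Legal moves for Black: none.
In check with no legal moves → checkmate.

checkmate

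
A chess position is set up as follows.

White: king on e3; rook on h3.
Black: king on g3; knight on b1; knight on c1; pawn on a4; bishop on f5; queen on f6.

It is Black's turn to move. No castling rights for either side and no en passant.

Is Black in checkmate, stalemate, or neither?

Black to move; black king on g3.
In check: yes, from the white rook on h3.
Legal moves for Black: Kg4, Kxh3, Kg2, Bxh3.
Black is in check but has 4 legal moves → neither.

neither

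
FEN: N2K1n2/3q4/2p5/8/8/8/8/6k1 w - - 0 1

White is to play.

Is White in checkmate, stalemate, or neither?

checkmate

White to move; white king on d8.
In check: yes, from the black queen on d7.
King squares — c7: attacked by Qd7; d7: attacked by Nf8; e7: attacked by Qd7; c8: attacked by Qd7; e8: attacked by Qd7.
Legal moves for White: none.
In check with no legal moves → checkmate.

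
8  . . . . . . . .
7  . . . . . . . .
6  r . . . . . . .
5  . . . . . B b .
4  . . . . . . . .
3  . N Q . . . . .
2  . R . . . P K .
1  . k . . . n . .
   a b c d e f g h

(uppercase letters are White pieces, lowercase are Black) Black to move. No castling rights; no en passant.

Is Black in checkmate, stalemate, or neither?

Black to move; black king on b1.
In check: yes, from the white rook on b2 and the white bishop on f5.
King squares — a1: attacked by Nb3; c1: attacked by Nb3; a2: attacked by Rb2; b2: attacked by Qc3; c2: attacked by Rb2.
Legal moves for Black: none.
In check with no legal moves → checkmate.

checkmate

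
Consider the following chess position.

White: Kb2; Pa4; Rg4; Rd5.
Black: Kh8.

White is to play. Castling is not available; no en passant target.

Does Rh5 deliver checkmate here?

yes

After Rh5: black king on h8; in check: yes, from the white rook on h5.
King squares — g7: attacked by Rg4; h7: attacked by Rh5; g8: attacked by Rg4.
Black has no legal moves → checkmate.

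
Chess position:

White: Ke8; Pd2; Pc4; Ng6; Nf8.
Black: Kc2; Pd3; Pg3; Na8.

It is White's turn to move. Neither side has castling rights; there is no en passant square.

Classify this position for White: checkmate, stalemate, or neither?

neither

White to move; white king on e8.
In check: no.
Legal moves for White: Nh7, Nd7, Ne6, Kd8, Kf7, Ke7, Kd7, Nh8, Ne7, Ne5, Nh4, Nf4, c5.
White has 13 legal moves and is not in check → neither.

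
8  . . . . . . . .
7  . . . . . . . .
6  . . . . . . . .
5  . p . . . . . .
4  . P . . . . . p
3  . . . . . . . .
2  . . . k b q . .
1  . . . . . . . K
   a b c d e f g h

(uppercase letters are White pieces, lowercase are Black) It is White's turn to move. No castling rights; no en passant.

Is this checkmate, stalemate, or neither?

stalemate

White to move; white king on h1.
In check: no.
King squares — g1: attacked by Qf2; g2: attacked by Qf2; h2: attacked by Qf2.
Legal moves for White: none.
Not in check and no legal moves → stalemate.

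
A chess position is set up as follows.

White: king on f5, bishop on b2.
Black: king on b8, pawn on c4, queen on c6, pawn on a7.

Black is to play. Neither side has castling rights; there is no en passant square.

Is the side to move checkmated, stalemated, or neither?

neither

Black to move; black king on b8.
In check: no.
Legal moves for Black include: Kc8, Ka8, Kc7, Kb7, Qe8, Qc8+, Qa8, Qd7+, Qc7, Qb7, Qh6, Qg6+, Qf6+, Qe6+, Qd6, Qb6, Qa6, Qd5+, ... (list truncated; more exist).
Black has legal moves and is not in check → neither.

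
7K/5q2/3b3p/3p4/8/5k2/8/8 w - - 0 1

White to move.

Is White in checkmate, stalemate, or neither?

White to move; white king on h8.
In check: no.
King squares — g7: attacked by Qf7; h7: attacked by Qf7; g8: attacked by Qf7.
Legal moves for White: none.
Not in check and no legal moves → stalemate.

stalemate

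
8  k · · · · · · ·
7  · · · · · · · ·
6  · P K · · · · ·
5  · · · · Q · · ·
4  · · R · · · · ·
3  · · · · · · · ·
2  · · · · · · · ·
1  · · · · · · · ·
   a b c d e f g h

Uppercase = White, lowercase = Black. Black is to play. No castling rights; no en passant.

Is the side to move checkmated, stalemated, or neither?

Black to move; black king on a8.
In check: no.
King squares — a7: attacked by Pb6; b7: attacked by Kc6; b8: attacked by Qe5.
Legal moves for Black: none.
Not in check and no legal moves → stalemate.

stalemate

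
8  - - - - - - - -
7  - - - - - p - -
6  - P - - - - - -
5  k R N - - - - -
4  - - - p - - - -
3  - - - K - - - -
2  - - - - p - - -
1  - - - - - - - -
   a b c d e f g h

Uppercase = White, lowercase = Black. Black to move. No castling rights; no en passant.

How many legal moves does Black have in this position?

1

Black to move; king on a5.
In check: yes, from the white rook on b5.
Legal moves: Kxb5.
Count: 1.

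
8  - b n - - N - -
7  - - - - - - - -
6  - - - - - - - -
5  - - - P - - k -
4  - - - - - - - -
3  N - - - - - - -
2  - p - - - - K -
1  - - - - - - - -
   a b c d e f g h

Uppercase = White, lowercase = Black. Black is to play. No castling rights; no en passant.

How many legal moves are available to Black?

Black to move; king on g5.
In check: no.
Legal moves: Ne7, Na7, Nd6, Nb6, Bc7, Ba7, Bd6, Be5, Bf4, Bg3, Bh2, Kh6, Kf6, Kh5, Kf5, Kh4, Kg4, Kf4, b1=Q, b1=R, b1=B, b1=N.
Count: 22.

22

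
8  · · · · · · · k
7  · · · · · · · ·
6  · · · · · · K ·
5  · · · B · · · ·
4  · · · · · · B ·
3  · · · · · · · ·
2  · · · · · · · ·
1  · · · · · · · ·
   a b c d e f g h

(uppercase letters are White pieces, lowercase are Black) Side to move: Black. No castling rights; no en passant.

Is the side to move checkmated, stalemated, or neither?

stalemate

Black to move; black king on h8.
In check: no.
King squares — g7: attacked by Kg6; h7: attacked by Kg6; g8: attacked by Bd5.
Legal moves for Black: none.
Not in check and no legal moves → stalemate.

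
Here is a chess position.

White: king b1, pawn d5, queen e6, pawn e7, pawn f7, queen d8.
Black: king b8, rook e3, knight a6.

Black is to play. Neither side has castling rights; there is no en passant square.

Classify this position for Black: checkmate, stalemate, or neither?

Black to move; black king on b8.
In check: yes, from the white queen on d8.
Legal moves for Black: Kb7, Ka7.
Black is in check but has 2 legal moves → neither.

neither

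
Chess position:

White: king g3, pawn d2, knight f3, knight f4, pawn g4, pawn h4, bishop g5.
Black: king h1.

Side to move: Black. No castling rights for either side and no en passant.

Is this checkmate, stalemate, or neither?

Black to move; black king on h1.
In check: no.
King squares — g1: attacked by Nf3; g2: attacked by Kg3; h2: attacked by Nf3.
Legal moves for Black: none.
Not in check and no legal moves → stalemate.

stalemate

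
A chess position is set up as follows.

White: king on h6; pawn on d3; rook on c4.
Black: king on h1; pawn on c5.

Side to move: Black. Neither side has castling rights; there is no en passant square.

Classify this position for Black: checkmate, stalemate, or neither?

Black to move; black king on h1.
In check: no.
Legal moves for Black: Kh2, Kg2, Kg1.
Black has 3 legal moves and is not in check → neither.

neither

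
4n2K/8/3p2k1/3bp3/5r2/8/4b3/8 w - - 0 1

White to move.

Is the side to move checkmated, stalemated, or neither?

stalemate

White to move; white king on h8.
In check: no.
King squares — g7: attacked by Kg6; h7: attacked by Kg6; g8: attacked by Bd5.
Legal moves for White: none.
Not in check and no legal moves → stalemate.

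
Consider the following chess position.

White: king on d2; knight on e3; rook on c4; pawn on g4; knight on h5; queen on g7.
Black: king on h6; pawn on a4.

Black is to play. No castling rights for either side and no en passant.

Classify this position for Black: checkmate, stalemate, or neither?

checkmate

Black to move; black king on h6.
In check: yes, from the white queen on g7.
King squares — g5: attacked by Qg7; h5: attacked by Pg4; g6: attacked by Qg7; g7: attacked by Nh5; h7: attacked by Qg7.
Legal moves for Black: none.
In check with no legal moves → checkmate.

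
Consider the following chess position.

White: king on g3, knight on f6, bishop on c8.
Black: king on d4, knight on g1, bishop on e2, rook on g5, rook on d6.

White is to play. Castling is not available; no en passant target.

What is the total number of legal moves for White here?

6

White to move; king on g3.
In check: yes, from the black rook on g5.
Legal moves: Kh4, Kf4, Kh2, Kf2, Bg4, Ng4.
Count: 6.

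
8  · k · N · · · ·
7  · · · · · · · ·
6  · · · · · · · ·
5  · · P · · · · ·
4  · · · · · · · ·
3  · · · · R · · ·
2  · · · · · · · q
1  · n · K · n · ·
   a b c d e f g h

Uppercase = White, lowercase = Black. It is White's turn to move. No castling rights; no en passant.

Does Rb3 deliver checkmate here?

After Rb3: black king on b8; in check: yes, from the white rook on b3.
Black has 4 legal replies: Kc8, Ka8, Kc7, Ka7.
In check but a legal move exists → not checkmate.

no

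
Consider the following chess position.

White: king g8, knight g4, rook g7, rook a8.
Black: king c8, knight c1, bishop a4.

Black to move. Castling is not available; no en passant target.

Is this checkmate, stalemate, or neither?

checkmate

Black to move; black king on c8.
In check: yes, from the white rook on a8.
King squares — b7: attacked by Rg7; c7: attacked by Rg7; d7: attacked by Rg7; b8: attacked by Ra8; d8: attacked by Ra8.
Legal moves for Black: none.
In check with no legal moves → checkmate.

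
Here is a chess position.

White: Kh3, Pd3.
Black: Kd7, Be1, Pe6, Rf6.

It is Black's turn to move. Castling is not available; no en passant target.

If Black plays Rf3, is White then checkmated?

no

After Rf3: white king on h3; in check: yes, from the black rook on f3.
White has 3 legal replies: Kg4, Kh2, Kg2.
In check but a legal move exists → not checkmate.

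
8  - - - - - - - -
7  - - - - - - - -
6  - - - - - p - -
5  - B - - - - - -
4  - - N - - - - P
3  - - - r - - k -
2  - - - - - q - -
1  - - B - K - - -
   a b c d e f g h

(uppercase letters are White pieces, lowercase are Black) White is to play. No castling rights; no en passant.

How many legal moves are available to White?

0

White to move; king on e1.
In check: yes, from the black queen on f2.
Legal moves: none.
Count: 0.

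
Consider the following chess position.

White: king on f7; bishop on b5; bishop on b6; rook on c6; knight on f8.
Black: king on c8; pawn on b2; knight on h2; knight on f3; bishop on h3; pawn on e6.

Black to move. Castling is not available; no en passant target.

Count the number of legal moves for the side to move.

Black to move; king on c8.
In check: yes, from the white rook on c6.
Legal moves: Kb8, Kb7.
Count: 2.

2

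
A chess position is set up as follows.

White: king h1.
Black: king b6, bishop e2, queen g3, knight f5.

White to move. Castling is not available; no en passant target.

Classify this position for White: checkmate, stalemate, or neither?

White to move; white king on h1.
In check: no.
King squares — g1: attacked by Qg3; g2: attacked by Qg3; h2: attacked by Qg3.
Legal moves for White: none.
Not in check and no legal moves → stalemate.

stalemate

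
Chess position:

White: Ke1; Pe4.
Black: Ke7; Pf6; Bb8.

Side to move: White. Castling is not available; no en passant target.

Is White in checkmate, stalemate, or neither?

neither

White to move; white king on e1.
In check: no.
Legal moves for White: Kf2, Ke2, Kd2, Kf1, Kd1, e5.
White has 6 legal moves and is not in check → neither.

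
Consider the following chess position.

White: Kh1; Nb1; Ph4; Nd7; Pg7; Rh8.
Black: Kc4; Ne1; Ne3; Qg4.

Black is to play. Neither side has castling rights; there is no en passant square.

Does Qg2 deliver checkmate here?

yes

After Qg2: white king on h1; in check: yes, from the black queen on g2.
King squares — g1: attacked by Qg2; g2: attacked by Ne1; h2: attacked by Qg2.
White has no legal moves → checkmate.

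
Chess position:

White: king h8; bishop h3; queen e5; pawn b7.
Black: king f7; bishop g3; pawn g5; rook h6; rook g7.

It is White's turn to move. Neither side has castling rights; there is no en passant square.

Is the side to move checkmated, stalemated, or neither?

checkmate

White to move; white king on h8.
In check: yes, from the black rook on h6.
King squares — g7: attacked by Kf7; h7: attacked by Rh6; g8: attacked by Kf7.
Legal moves for White: none.
In check with no legal moves → checkmate.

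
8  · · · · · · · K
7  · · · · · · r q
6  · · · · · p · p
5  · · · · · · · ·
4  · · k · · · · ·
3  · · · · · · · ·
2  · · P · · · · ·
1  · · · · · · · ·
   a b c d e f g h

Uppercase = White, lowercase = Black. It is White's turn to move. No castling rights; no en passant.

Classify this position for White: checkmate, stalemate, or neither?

White to move; white king on h8.
In check: yes, from the black queen on h7.
King squares — g7: attacked by Qh7; h7: attacked by Rg7; g8: attacked by Rg7.
Legal moves for White: none.
In check with no legal moves → checkmate.

checkmate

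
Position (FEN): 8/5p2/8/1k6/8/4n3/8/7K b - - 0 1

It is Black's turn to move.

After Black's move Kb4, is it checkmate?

no

After Kb4: white king on h1; in check: no.
White is not in check, so this cannot be checkmate.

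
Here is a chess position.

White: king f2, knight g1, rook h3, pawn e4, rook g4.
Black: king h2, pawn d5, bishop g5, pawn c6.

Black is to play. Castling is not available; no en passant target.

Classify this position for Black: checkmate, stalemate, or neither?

Black to move; black king on h2.
In check: yes, from the white rook on h3.
King squares — g1: attacked by Kf2; h1: attacked by Rh3; g2: attacked by Kf2; g3: attacked by Kf2; h3: attacked by Ng1.
Legal moves for Black: none.
In check with no legal moves → checkmate.

checkmate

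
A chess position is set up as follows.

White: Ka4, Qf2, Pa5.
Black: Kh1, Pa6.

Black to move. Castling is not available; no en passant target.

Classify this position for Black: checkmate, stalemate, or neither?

Black to move; black king on h1.
In check: no.
King squares — g1: attacked by Qf2; g2: attacked by Qf2; h2: attacked by Qf2.
Legal moves for Black: none.
Not in check and no legal moves → stalemate.

stalemate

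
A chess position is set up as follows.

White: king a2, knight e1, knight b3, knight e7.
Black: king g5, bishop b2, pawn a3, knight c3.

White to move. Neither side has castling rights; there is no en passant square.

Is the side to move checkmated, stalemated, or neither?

White to move; white king on a2.
In check: yes, from the black knight on c3.
King squares — a1: attacked by Bb2; b1: attacked by Nc3; b2: attacked by Pa3; a3: attacked by Bb2; b3: own knight.
Legal moves for White: none.
In check with no legal moves → checkmate.

checkmate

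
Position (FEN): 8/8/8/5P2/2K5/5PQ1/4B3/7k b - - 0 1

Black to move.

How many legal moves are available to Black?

Black to move; king on h1.
In check: no.
Legal moves: none.
Count: 0.

0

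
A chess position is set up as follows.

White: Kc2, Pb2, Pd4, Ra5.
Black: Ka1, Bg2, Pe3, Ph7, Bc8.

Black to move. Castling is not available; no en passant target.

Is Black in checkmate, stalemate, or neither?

Black to move; black king on a1.
In check: yes, from the white rook on a5.
King squares — b1: attacked by Kc2; a2: attacked by Ra5; b2: attacked by Kc2.
Legal moves for Black: none.
In check with no legal moves → checkmate.

checkmate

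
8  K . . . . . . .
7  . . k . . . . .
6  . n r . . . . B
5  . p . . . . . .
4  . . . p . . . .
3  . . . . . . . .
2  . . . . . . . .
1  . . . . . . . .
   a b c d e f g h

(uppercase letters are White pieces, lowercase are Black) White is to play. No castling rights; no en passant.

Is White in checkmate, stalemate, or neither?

neither

White to move; white king on a8.
In check: yes, from the black knight on b6.
Legal moves for White: Ka7.
White is in check but has 1 legal move → neither.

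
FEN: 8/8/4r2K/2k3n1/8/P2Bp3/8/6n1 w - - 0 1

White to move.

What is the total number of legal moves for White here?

4

White to move; king on h6.
In check: yes, from the black rook on e6.
Legal moves: Kg7, Kh5, Kxg5, Bg6.
Count: 4.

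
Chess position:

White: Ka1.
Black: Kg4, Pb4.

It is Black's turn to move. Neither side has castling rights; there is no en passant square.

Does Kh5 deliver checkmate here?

After Kh5: white king on a1; in check: no.
White is not in check, so this cannot be checkmate.

no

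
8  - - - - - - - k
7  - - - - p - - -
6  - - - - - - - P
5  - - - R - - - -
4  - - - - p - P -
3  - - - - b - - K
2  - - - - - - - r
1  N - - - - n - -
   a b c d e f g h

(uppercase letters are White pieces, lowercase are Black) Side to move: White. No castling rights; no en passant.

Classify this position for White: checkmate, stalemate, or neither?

checkmate

White to move; white king on h3.
In check: yes, from the black rook on h2.
King squares — g2: attacked by Rh2; h2: attacked by Nf1; g3: attacked by Nf1; g4: own pawn; h4: attacked by Rh2.
Legal moves for White: none.
In check with no legal moves → checkmate.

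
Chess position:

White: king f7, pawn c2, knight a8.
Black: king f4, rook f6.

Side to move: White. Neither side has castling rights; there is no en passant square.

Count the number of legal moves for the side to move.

5

White to move; king on f7.
In check: yes, from the black rook on f6.
Legal moves: Kg8, Ke8, Kg7, Ke7, Kxf6.
Count: 5.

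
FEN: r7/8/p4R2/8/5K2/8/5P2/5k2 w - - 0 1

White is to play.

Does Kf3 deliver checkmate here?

no

After Kf3: black king on f1; in check: no.
Black is not in check, so this cannot be checkmate.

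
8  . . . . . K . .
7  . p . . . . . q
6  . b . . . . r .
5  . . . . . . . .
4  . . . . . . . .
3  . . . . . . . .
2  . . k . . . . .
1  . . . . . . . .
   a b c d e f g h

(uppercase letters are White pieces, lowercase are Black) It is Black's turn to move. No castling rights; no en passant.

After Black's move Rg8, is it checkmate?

yes

After Rg8: white king on f8; in check: yes, from the black rook on g8.
King squares — e7: attacked by Qh7; f7: attacked by Qh7; g7: attacked by Qh7; e8: attacked by Rg8; g8: attacked by Qh7.
White has no legal moves → checkmate.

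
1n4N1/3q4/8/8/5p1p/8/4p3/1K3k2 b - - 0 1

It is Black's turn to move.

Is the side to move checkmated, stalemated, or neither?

Black to move; black king on f1.
In check: no.
Legal moves for Black include: Nc6, Na6, Qe8, Qd8, Qc8, Qh7+, Qg7, Qf7, Qe7, Qc7, Qb7+, Qa7, Qe6, Qd6, Qc6, Qf5+, Qd5, Qb5+, ... (list truncated; more exist).
Black has legal moves and is not in check → neither.

neither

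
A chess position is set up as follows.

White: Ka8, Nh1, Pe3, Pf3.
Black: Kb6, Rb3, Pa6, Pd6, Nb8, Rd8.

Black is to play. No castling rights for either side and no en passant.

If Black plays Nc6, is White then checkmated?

After Nc6: white king on a8; in check: yes, from the black rook on d8.
King squares — a7: attacked by Kb6; b7: attacked by Kb6; b8: attacked by Nc6.
White has no legal moves → checkmate.

yes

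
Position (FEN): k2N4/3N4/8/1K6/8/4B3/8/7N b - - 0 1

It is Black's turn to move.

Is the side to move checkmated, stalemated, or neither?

Black to move; black king on a8.
In check: no.
King squares — a7: attacked by Be3; b7: attacked by Nd8; b8: attacked by Nd7.
Legal moves for Black: none.
Not in check and no legal moves → stalemate.

stalemate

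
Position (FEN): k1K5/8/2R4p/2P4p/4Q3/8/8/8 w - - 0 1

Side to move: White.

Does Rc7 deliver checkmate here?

yes

After Rc7: black king on a8; in check: yes, from the white queen on e4.
King squares — a7: attacked by Rc7; b7: attacked by Qe4; b8: attacked by Kc8.
Black has no legal moves → checkmate.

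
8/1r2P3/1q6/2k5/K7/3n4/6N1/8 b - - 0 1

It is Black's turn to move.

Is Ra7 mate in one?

After Ra7: white king on a4; in check: yes, from the black rook on a7.
King squares — a3: attacked by Ra7; b3: attacked by Qb6; b4: attacked by Nd3; a5: attacked by Qb6; b5: attacked by Kc5.
White has no legal moves → checkmate.

yes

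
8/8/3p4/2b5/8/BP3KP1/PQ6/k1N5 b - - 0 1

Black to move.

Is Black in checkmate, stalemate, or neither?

Black to move; black king on a1.
In check: yes, from the white queen on b2.
King squares — b1: attacked by Qb2; a2: attacked by Nc1; b2: attacked by Ba3.
Legal moves for Black: none.
In check with no legal moves → checkmate.

checkmate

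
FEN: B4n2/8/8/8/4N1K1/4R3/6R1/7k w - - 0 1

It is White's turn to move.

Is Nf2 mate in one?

yes

After Nf2: black king on h1; in check: yes, from the white knight on f2.
King squares — g1: attacked by Rg2; g2: attacked by Ba8; h2: attacked by Rg2.
Black has no legal moves → checkmate.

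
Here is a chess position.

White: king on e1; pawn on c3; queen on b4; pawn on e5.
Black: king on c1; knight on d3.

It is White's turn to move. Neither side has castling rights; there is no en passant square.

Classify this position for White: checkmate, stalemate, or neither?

neither

White to move; white king on e1.
In check: yes, from the black knight on d3.
Legal moves for White: Ke2, Kf1.
White is in check but has 2 legal moves → neither.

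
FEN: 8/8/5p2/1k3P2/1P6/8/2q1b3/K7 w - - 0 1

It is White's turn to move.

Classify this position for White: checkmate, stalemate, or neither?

White to move; white king on a1.
In check: no.
King squares — b1: attacked by Qc2; a2: attacked by Qc2; b2: attacked by Qc2.
Legal moves for White: none.
Not in check and no legal moves → stalemate.

stalemate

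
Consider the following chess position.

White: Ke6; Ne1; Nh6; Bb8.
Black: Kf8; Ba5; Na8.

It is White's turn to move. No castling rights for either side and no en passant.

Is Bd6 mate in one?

no

After Bd6: black king on f8; in check: yes, from the white bishop on d6.
Black has 2 legal replies: Ke8, Kg7.
In check but a legal move exists → not checkmate.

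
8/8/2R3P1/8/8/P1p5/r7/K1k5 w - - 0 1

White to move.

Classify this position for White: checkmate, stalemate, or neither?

White to move; white king on a1.
In check: yes, from the black rook on a2.
Legal moves for White: Kxa2.
White is in check but has 1 legal move → neither.

neither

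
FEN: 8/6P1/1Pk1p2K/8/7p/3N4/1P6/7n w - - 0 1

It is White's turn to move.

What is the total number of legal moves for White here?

18

White to move; king on h6.
In check: no.
Legal moves: Kh7, Kg6, Kh5, Kg5, Ne5+, Nc5, Nf4, Nb4+, Nf2, Ne1, Nc1, g8=Q, g8=R, g8=B, g8=N, b7, b3, b4.
Count: 18.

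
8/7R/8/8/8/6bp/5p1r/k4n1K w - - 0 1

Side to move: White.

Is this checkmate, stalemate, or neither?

White to move; white king on h1.
In check: yes, from the black rook on h2.
King squares — g1: attacked by Pf2; g2: attacked by Rh2; h2: attacked by Nf1.
Legal moves for White: none.
In check with no legal moves → checkmate.

checkmate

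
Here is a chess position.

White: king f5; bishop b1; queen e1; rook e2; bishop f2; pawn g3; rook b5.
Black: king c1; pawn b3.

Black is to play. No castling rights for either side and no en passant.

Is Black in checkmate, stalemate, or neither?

checkmate

Black to move; black king on c1.
In check: yes, from the white queen on e1.
King squares — b1: attacked by Qe1; d1: attacked by Qe1; b2: attacked by Re2; c2: attacked by Bb1; d2: attacked by Qe1.
Legal moves for Black: none.
In check with no legal moves → checkmate.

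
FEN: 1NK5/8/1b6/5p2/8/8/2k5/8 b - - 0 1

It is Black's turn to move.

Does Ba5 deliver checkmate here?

After Ba5: white king on c8; in check: no.
White is not in check, so this cannot be checkmate.

no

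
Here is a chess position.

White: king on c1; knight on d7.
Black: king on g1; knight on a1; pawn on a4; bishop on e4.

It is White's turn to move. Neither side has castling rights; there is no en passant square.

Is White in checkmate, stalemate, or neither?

White to move; white king on c1.
In check: no.
Legal moves for White: Nf8, Nb8, Nf6, Nb6, Ne5, Nc5, Kd2, Kb2, Kd1.
White has 9 legal moves and is not in check → neither.

neither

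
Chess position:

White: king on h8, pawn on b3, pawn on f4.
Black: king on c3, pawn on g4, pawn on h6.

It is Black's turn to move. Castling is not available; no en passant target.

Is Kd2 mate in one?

no

After Kd2: white king on h8; in check: no.
White is not in check, so this cannot be checkmate.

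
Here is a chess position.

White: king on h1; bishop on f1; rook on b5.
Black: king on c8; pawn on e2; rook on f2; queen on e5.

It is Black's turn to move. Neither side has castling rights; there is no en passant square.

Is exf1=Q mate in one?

After exf1=Q: white king on h1; in check: yes, from the black queen on f1.
King squares — g1: attacked by Qf1; g2: attacked by Qf1; h2: attacked by Rf2.
White has no legal moves → checkmate.

yes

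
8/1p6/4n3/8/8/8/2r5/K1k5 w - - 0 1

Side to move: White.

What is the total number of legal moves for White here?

0

White to move; king on a1.
In check: no.
Legal moves: none.
Count: 0.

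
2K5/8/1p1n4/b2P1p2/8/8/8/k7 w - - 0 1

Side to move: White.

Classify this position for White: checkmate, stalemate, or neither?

White to move; white king on c8.
In check: yes, from the black knight on d6.
King squares — b7: attacked by Nd6; c7: available; d7: available; b8: available; d8: available.
Legal moves for White: Kd8, Kb8, Kd7, Kc7.
White is in check but has 4 legal moves → neither.

neither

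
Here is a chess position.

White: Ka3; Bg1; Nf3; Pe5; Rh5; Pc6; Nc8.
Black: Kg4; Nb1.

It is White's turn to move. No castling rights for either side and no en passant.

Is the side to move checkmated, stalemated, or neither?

White to move; white king on a3.
In check: yes, from the black knight on b1.
King squares — a2: available; b2: available; b3: available; a4: available; b4: available.
Legal moves for White: Kb4, Ka4, Kb3, Kb2, Ka2.
White is in check but has 5 legal moves → neither.

neither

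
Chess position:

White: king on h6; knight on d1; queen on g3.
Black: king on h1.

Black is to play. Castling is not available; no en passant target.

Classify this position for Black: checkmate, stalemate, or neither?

stalemate

Black to move; black king on h1.
In check: no.
King squares — g1: attacked by Qg3; g2: attacked by Qg3; h2: attacked by Qg3.
Legal moves for Black: none.
Not in check and no legal moves → stalemate.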